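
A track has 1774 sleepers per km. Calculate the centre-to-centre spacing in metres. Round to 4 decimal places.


Spacing = 1000 m / number of sleepers
Spacing = 1000 / 1774
Spacing = 0.5637 m

0.5637


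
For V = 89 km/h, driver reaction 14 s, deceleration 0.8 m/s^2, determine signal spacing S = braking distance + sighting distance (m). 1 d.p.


V = 89 / 3.6 = 24.7222 m/s
Braking distance = 24.7222^2 / (2*0.8) = 381.9927 m
Sighting distance = 24.7222 * 14 = 346.1111 m
S = 381.9927 + 346.1111 = 728.1 m

728.1


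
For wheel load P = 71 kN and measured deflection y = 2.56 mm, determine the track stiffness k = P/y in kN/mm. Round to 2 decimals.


Track stiffness k = P / y
k = 71 / 2.56
k = 27.73 kN/mm

27.73


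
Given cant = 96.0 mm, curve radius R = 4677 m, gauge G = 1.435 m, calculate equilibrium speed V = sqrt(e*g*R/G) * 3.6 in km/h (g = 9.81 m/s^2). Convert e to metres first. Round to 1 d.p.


Convert cant: e = 96.0 mm = 0.0960 m
V_ms = sqrt(0.0960 * 9.81 * 4677 / 1.435)
V_ms = sqrt(3069.415693) = 55.4023 m/s
V = 55.4023 * 3.6 = 199.4 km/h

199.4


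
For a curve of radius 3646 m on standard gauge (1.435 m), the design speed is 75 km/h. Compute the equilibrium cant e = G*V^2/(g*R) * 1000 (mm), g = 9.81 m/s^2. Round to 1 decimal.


Convert speed: V = 75 / 3.6 = 20.8333 m/s
Apply formula: e = 1.435 * 20.8333^2 / (9.81 * 3646)
e = 1.435 * 434.0278 / 35767.26
e = 0.017413 m = 17.4 mm

17.4


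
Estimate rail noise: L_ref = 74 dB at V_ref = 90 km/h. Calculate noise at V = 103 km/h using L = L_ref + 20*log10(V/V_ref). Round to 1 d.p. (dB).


V/V_ref = 103 / 90 = 1.144444
log10(1.144444) = 0.058595
20 * 0.058595 = 1.1719
L = 74 + 1.1719 = 75.2 dB

75.2


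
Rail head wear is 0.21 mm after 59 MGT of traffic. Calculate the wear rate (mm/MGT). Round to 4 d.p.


Wear rate = total wear / cumulative tonnage
Rate = 0.21 / 59
Rate = 0.0036 mm/MGT

0.0036


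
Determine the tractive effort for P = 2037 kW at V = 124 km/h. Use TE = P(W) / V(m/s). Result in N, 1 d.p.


Convert: P = 2037 kW = 2037000 W
V = 124 / 3.6 = 34.4444 m/s
TE = 2037000 / 34.4444
TE = 59138.7 N

59138.7


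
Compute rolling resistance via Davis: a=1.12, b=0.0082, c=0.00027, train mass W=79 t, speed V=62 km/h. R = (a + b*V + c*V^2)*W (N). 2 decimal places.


b*V = 0.0082 * 62 = 0.5084
c*V^2 = 0.00027 * 3844 = 1.03788
R_per_t = 1.12 + 0.5084 + 1.03788 = 2.66628 N/t
R_total = 2.66628 * 79 = 210.64 N

210.64


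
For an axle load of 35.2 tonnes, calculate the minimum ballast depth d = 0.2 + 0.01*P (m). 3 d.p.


d = 0.2 + 0.01 * 35.2
d = 0.2 + 0.352
d = 0.552 m

0.552


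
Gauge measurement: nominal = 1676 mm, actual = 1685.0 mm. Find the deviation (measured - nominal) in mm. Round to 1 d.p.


Deviation = measured - nominal
Deviation = 1685.0 - 1676
Deviation = 9.0 mm

9.0


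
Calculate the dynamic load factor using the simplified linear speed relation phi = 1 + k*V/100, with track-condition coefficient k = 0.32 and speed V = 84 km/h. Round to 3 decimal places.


phi = 1 + k * V / 100
phi = 1 + 0.32 * 84 / 100
phi = 1 + 0.2688
phi = 1.269

1.269


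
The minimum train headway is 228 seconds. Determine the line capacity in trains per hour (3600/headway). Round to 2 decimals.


Capacity = 3600 / headway
Capacity = 3600 / 228
Capacity = 15.79 trains/hour

15.79


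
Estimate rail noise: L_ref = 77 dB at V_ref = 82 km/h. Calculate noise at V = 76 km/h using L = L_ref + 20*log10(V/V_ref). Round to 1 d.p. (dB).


V/V_ref = 76 / 82 = 0.926829
log10(0.926829) = -0.033
20 * -0.033 = -0.66
L = 77 + -0.66 = 76.3 dB

76.3


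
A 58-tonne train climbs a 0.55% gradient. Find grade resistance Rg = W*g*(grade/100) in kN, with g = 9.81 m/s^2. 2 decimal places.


Rg = W * 9.81 * grade / 100
Rg = 58 * 9.81 * 0.55 / 100
Rg = 568.98 * 0.0055
Rg = 3.13 kN

3.13


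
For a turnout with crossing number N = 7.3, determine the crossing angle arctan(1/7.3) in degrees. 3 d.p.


1/N = 1/7.3 = 0.136986
angle = arctan(0.136986) = 0.136139 rad
angle = 0.136139 * 180/pi = 7.800 degrees

7.800


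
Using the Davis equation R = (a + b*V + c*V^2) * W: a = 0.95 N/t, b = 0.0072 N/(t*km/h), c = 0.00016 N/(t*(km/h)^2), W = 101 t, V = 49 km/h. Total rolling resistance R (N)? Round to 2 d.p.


b*V = 0.0072 * 49 = 0.3528
c*V^2 = 0.00016 * 2401 = 0.38416
R_per_t = 0.95 + 0.3528 + 0.38416 = 1.68696 N/t
R_total = 1.68696 * 101 = 170.38 N

170.38


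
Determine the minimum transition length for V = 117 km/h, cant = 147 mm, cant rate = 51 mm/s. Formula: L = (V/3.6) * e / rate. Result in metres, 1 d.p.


Convert speed: V = 117 / 3.6 = 32.5 m/s
L = 32.5 * 147 / 51
L = 4777.5 / 51
L = 93.7 m

93.7


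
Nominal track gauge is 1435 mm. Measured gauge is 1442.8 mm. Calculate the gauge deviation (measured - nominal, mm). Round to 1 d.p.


Deviation = measured - nominal
Deviation = 1442.8 - 1435
Deviation = 7.8 mm

7.8


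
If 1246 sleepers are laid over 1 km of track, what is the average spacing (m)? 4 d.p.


Spacing = 1000 m / number of sleepers
Spacing = 1000 / 1246
Spacing = 0.8026 m

0.8026


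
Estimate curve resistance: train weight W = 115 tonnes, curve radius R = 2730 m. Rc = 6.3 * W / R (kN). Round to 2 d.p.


Rc = 6.3 * W / R
Rc = 6.3 * 115 / 2730
Rc = 724.5 / 2730
Rc = 0.27 kN

0.27


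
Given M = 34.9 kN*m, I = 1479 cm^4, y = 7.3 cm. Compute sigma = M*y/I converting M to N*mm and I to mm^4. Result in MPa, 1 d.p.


Convert units:
M = 34.9 kN*m = 34900000 N*mm
y = 7.3 cm = 73 mm
I = 1479 cm^4 = 14790000 mm^4
sigma = 34900000 * 73 / 14790000
sigma = 172.3 MPa

172.3


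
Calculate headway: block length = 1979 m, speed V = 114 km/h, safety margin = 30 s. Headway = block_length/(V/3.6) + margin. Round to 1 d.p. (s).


V = 114 / 3.6 = 31.6667 m/s
Block traversal time = 1979 / 31.6667 = 62.4947 s
Headway = 62.4947 + 30
Headway = 92.5 s

92.5


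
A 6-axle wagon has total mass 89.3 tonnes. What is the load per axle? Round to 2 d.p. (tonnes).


Load per axle = total weight / number of axles
Load = 89.3 / 6
Load = 14.88 tonnes

14.88


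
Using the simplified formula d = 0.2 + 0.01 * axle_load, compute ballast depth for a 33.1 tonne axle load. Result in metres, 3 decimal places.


d = 0.2 + 0.01 * 33.1
d = 0.2 + 0.331
d = 0.531 m

0.531


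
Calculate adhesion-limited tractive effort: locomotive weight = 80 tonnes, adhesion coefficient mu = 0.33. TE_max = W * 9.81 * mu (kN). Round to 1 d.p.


TE_max = W * g * mu
TE_max = 80 * 9.81 * 0.33
TE_max = 784.8 * 0.33
TE_max = 259.0 kN

259.0


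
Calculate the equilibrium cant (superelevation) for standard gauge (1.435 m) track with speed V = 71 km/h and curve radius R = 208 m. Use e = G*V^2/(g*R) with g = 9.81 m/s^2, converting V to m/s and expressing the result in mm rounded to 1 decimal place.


Convert speed: V = 71 / 3.6 = 19.7222 m/s
Apply formula: e = 1.435 * 19.7222^2 / (9.81 * 208)
e = 1.435 * 388.966 / 2040.48
e = 0.273547 m = 273.5 mm

273.5


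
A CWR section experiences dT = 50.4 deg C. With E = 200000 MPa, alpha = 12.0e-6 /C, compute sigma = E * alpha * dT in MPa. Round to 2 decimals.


sigma = E * alpha * dT
sigma = 200000 * 12.0e-6 * 50.4
sigma = 2.4 * 50.4
sigma = 120.96 MPa

120.96


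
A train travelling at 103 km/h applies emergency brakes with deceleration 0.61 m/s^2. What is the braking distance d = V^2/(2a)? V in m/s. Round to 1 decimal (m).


Convert speed: V = 103 / 3.6 = 28.6111 m/s
V^2 = 818.5957
d = 818.5957 / (2 * 0.61)
d = 818.5957 / 1.22
d = 671.0 m

671.0


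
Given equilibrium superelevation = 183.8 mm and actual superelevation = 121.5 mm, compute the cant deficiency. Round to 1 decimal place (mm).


Cant deficiency = equilibrium cant - actual cant
CD = 183.8 - 121.5
CD = 62.3 mm

62.3


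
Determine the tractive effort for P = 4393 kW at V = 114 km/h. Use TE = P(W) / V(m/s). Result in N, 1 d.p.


Convert: P = 4393 kW = 4393000 W
V = 114 / 3.6 = 31.6667 m/s
TE = 4393000 / 31.6667
TE = 138726.3 N

138726.3


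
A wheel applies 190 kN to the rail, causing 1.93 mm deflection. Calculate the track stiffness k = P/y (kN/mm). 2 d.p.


Track stiffness k = P / y
k = 190 / 1.93
k = 98.45 kN/mm

98.45


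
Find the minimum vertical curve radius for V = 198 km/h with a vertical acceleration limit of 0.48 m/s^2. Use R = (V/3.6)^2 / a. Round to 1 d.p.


Convert speed: V = 198 / 3.6 = 55.0 m/s
V^2 = 3025.0 m^2/s^2
R_v = 3025.0 / 0.48
R_v = 6302.1 m

6302.1


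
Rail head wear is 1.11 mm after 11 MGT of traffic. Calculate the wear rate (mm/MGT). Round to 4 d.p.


Wear rate = total wear / cumulative tonnage
Rate = 1.11 / 11
Rate = 0.1009 mm/MGT

0.1009


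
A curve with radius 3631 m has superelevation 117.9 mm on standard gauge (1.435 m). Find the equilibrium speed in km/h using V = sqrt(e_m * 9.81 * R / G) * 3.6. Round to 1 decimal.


Convert cant: e = 117.9 mm = 0.1179 m
V_ms = sqrt(0.1179 * 9.81 * 3631 / 1.435)
V_ms = sqrt(2926.558167) = 54.0977 m/s
V = 54.0977 * 3.6 = 194.8 km/h

194.8


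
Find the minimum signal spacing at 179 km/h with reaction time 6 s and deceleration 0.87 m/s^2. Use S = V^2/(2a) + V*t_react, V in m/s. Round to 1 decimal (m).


V = 179 / 3.6 = 49.7222 m/s
Braking distance = 49.7222^2 / (2*0.87) = 1420.8617 m
Sighting distance = 49.7222 * 6 = 298.3333 m
S = 1420.8617 + 298.3333 = 1719.2 m

1719.2


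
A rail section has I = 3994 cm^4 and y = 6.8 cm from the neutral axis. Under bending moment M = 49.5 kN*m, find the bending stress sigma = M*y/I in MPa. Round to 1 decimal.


Convert units:
M = 49.5 kN*m = 49500000 N*mm
y = 6.8 cm = 68 mm
I = 3994 cm^4 = 39940000 mm^4
sigma = 49500000 * 68 / 39940000
sigma = 84.3 MPa

84.3


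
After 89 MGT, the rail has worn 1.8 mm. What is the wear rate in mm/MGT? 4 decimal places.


Wear rate = total wear / cumulative tonnage
Rate = 1.8 / 89
Rate = 0.0202 mm/MGT

0.0202


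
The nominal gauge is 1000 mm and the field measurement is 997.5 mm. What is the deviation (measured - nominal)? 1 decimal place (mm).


Deviation = measured - nominal
Deviation = 997.5 - 1000
Deviation = -2.5 mm

-2.5


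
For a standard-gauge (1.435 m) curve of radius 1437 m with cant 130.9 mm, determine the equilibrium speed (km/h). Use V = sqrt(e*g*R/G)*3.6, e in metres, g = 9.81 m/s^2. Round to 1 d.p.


Convert cant: e = 130.9 mm = 0.1309 m
V_ms = sqrt(0.1309 * 9.81 * 1437 / 1.435)
V_ms = sqrt(1285.918727) = 35.8597 m/s
V = 35.8597 * 3.6 = 129.1 km/h

129.1


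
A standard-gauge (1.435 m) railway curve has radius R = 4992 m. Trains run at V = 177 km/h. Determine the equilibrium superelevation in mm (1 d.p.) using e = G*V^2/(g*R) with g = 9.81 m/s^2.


Convert speed: V = 177 / 3.6 = 49.1667 m/s
Apply formula: e = 1.435 * 49.1667^2 / (9.81 * 4992)
e = 1.435 * 2417.3611 / 48971.52
e = 0.070835 m = 70.8 mm

70.8


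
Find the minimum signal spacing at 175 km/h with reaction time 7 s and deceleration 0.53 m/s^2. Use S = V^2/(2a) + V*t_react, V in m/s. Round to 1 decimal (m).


V = 175 / 3.6 = 48.6111 m/s
Braking distance = 48.6111^2 / (2*0.53) = 2229.2831 m
Sighting distance = 48.6111 * 7 = 340.2778 m
S = 2229.2831 + 340.2778 = 2569.6 m

2569.6


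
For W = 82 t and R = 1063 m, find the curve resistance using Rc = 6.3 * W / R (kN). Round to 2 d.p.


Rc = 6.3 * W / R
Rc = 6.3 * 82 / 1063
Rc = 516.6 / 1063
Rc = 0.49 kN

0.49


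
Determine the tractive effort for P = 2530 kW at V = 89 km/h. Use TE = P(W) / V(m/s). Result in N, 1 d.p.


Convert: P = 2530 kW = 2530000 W
V = 89 / 3.6 = 24.7222 m/s
TE = 2530000 / 24.7222
TE = 102337.1 N

102337.1


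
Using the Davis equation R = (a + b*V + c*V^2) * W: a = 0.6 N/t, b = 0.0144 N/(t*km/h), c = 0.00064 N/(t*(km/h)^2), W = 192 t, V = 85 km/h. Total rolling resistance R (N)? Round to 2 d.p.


b*V = 0.0144 * 85 = 1.224
c*V^2 = 0.00064 * 7225 = 4.624
R_per_t = 0.6 + 1.224 + 4.624 = 6.448 N/t
R_total = 6.448 * 192 = 1238.02 N

1238.02


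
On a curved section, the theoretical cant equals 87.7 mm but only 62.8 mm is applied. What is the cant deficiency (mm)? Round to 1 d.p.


Cant deficiency = equilibrium cant - actual cant
CD = 87.7 - 62.8
CD = 24.9 mm

24.9


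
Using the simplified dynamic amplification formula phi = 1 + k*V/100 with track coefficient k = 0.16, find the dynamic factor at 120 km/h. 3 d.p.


phi = 1 + k * V / 100
phi = 1 + 0.16 * 120 / 100
phi = 1 + 0.192
phi = 1.192

1.192


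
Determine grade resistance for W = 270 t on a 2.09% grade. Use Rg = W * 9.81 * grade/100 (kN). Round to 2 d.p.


Rg = W * 9.81 * grade / 100
Rg = 270 * 9.81 * 2.09 / 100
Rg = 2648.7 * 0.0209
Rg = 55.36 kN

55.36


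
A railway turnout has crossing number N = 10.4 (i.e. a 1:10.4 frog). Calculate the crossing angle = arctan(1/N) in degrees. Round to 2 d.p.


1/N = 1/10.4 = 0.096154
angle = arctan(0.096154) = 0.095859 rad
angle = 0.095859 * 180/pi = 5.49 degrees

5.49


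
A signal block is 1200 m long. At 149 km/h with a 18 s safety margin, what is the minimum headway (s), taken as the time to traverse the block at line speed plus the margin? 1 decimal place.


V = 149 / 3.6 = 41.3889 m/s
Block traversal time = 1200 / 41.3889 = 28.9933 s
Headway = 28.9933 + 18
Headway = 47.0 s

47.0


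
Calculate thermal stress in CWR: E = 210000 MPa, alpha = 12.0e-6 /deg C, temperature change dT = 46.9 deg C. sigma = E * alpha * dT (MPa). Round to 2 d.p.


sigma = E * alpha * dT
sigma = 210000 * 12.0e-6 * 46.9
sigma = 2.52 * 46.9
sigma = 118.19 MPa

118.19


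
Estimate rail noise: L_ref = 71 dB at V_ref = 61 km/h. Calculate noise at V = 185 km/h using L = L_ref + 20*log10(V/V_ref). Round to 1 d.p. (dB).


V/V_ref = 185 / 61 = 3.032787
log10(3.032787) = 0.481842
20 * 0.481842 = 9.6368
L = 71 + 9.6368 = 80.6 dB

80.6


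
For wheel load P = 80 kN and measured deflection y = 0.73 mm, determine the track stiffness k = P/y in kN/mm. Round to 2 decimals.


Track stiffness k = P / y
k = 80 / 0.73
k = 109.59 kN/mm

109.59


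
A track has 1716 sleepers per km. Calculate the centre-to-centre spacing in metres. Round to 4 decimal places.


Spacing = 1000 m / number of sleepers
Spacing = 1000 / 1716
Spacing = 0.5828 m

0.5828


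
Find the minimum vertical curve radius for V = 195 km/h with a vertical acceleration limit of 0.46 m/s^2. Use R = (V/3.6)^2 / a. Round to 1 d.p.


Convert speed: V = 195 / 3.6 = 54.1667 m/s
V^2 = 2934.0278 m^2/s^2
R_v = 2934.0278 / 0.46
R_v = 6378.3 m

6378.3


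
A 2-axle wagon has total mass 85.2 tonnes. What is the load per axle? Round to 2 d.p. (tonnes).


Load per axle = total weight / number of axles
Load = 85.2 / 2
Load = 42.60 tonnes

42.60


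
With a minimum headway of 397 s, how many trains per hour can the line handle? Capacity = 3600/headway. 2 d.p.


Capacity = 3600 / headway
Capacity = 3600 / 397
Capacity = 9.07 trains/hour

9.07


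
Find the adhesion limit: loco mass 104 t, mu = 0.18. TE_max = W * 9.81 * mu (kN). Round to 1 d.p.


TE_max = W * g * mu
TE_max = 104 * 9.81 * 0.18
TE_max = 1020.24 * 0.18
TE_max = 183.6 kN

183.6


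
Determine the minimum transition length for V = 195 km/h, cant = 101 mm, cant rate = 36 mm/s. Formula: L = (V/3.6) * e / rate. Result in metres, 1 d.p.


Convert speed: V = 195 / 3.6 = 54.1667 m/s
L = 54.1667 * 101 / 36
L = 5470.8333 / 36
L = 152.0 m

152.0


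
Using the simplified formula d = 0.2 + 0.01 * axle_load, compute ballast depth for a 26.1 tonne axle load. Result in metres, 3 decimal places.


d = 0.2 + 0.01 * 26.1
d = 0.2 + 0.261
d = 0.461 m

0.461


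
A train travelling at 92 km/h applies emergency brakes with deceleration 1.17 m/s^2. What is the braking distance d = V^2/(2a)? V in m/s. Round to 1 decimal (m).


Convert speed: V = 92 / 3.6 = 25.5556 m/s
V^2 = 653.0864
d = 653.0864 / (2 * 1.17)
d = 653.0864 / 2.34
d = 279.1 m

279.1


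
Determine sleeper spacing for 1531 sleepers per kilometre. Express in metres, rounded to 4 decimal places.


Spacing = 1000 m / number of sleepers
Spacing = 1000 / 1531
Spacing = 0.6532 m

0.6532


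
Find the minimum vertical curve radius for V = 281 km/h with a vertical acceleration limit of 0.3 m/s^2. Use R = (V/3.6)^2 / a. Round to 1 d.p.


Convert speed: V = 281 / 3.6 = 78.0556 m/s
V^2 = 6092.6698 m^2/s^2
R_v = 6092.6698 / 0.3
R_v = 20308.9 m

20308.9


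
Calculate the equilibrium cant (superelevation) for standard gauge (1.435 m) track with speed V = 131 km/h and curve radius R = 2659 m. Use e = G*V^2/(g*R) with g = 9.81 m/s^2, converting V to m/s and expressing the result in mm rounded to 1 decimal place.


Convert speed: V = 131 / 3.6 = 36.3889 m/s
Apply formula: e = 1.435 * 36.3889^2 / (9.81 * 2659)
e = 1.435 * 1324.1512 / 26084.79
e = 0.072845 m = 72.8 mm

72.8


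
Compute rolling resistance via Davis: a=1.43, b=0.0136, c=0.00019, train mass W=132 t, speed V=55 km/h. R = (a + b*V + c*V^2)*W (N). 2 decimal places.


b*V = 0.0136 * 55 = 0.748
c*V^2 = 0.00019 * 3025 = 0.57475
R_per_t = 1.43 + 0.748 + 0.57475 = 2.75275 N/t
R_total = 2.75275 * 132 = 363.36 N

363.36


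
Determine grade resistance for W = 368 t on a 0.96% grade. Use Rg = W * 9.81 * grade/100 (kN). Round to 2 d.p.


Rg = W * 9.81 * grade / 100
Rg = 368 * 9.81 * 0.96 / 100
Rg = 3610.08 * 0.0096
Rg = 34.66 kN

34.66


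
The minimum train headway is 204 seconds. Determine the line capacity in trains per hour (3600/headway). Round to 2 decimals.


Capacity = 3600 / headway
Capacity = 3600 / 204
Capacity = 17.65 trains/hour

17.65


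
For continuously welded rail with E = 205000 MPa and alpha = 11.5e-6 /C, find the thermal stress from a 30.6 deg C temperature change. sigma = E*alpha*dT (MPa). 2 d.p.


sigma = E * alpha * dT
sigma = 205000 * 11.5e-6 * 30.6
sigma = 2.3575 * 30.6
sigma = 72.14 MPa

72.14


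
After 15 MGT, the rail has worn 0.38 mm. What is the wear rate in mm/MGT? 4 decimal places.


Wear rate = total wear / cumulative tonnage
Rate = 0.38 / 15
Rate = 0.0253 mm/MGT

0.0253


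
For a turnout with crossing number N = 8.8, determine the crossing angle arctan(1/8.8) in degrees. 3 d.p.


1/N = 1/8.8 = 0.113636
angle = arctan(0.113636) = 0.113151 rad
angle = 0.113151 * 180/pi = 6.483 degrees

6.483


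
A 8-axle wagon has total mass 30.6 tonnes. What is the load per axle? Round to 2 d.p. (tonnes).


Load per axle = total weight / number of axles
Load = 30.6 / 8
Load = 3.83 tonnes

3.83


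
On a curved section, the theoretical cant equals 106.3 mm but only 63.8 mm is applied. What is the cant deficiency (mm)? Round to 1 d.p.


Cant deficiency = equilibrium cant - actual cant
CD = 106.3 - 63.8
CD = 42.5 mm

42.5


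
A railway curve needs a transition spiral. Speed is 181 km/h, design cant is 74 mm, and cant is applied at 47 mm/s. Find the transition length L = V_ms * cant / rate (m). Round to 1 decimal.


Convert speed: V = 181 / 3.6 = 50.2778 m/s
L = 50.2778 * 74 / 47
L = 3720.5556 / 47
L = 79.2 m

79.2


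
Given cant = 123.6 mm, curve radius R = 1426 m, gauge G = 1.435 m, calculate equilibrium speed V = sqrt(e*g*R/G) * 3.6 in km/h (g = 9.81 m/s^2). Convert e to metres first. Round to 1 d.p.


Convert cant: e = 123.6 mm = 0.1236 m
V_ms = sqrt(0.1236 * 9.81 * 1426 / 1.435)
V_ms = sqrt(1204.91137) = 34.7118 m/s
V = 34.7118 * 3.6 = 125.0 km/h

125.0


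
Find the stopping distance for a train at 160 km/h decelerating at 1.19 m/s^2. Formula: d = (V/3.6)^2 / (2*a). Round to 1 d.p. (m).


Convert speed: V = 160 / 3.6 = 44.4444 m/s
V^2 = 1975.3086
d = 1975.3086 / (2 * 1.19)
d = 1975.3086 / 2.38
d = 830.0 m

830.0


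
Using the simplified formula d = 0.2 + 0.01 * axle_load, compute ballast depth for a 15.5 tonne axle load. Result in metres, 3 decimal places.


d = 0.2 + 0.01 * 15.5
d = 0.2 + 0.155
d = 0.355 m

0.355


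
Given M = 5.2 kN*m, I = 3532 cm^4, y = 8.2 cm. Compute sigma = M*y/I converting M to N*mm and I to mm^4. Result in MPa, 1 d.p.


Convert units:
M = 5.2 kN*m = 5200000 N*mm
y = 8.2 cm = 82 mm
I = 3532 cm^4 = 35320000 mm^4
sigma = 5200000 * 82 / 35320000
sigma = 12.1 MPa

12.1


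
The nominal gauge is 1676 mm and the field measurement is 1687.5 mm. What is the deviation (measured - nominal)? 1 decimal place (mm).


Deviation = measured - nominal
Deviation = 1687.5 - 1676
Deviation = 11.5 mm

11.5


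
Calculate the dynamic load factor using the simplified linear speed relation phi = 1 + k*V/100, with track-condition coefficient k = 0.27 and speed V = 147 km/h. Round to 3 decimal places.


phi = 1 + k * V / 100
phi = 1 + 0.27 * 147 / 100
phi = 1 + 0.3969
phi = 1.397

1.397


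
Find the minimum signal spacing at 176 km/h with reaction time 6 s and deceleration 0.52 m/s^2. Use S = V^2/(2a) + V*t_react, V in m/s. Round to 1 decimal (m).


V = 176 / 3.6 = 48.8889 m/s
Braking distance = 48.8889^2 / (2*0.52) = 2298.1956 m
Sighting distance = 48.8889 * 6 = 293.3333 m
S = 2298.1956 + 293.3333 = 2591.5 m

2591.5


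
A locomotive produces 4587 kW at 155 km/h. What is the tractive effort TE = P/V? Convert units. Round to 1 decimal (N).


Convert: P = 4587 kW = 4587000 W
V = 155 / 3.6 = 43.0556 m/s
TE = 4587000 / 43.0556
TE = 106536.8 N

106536.8


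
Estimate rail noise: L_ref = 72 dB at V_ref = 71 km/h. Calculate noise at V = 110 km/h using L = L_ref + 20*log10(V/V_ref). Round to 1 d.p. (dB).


V/V_ref = 110 / 71 = 1.549296
log10(1.549296) = 0.190134
20 * 0.190134 = 3.8027
L = 72 + 3.8027 = 75.8 dB

75.8


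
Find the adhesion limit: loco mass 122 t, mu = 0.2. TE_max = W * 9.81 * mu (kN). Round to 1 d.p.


TE_max = W * g * mu
TE_max = 122 * 9.81 * 0.2
TE_max = 1196.82 * 0.2
TE_max = 239.4 kN

239.4


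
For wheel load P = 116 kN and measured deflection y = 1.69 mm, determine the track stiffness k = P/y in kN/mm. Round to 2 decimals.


Track stiffness k = P / y
k = 116 / 1.69
k = 68.64 kN/mm

68.64


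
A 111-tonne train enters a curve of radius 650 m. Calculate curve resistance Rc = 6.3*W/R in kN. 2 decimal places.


Rc = 6.3 * W / R
Rc = 6.3 * 111 / 650
Rc = 699.3 / 650
Rc = 1.08 kN

1.08


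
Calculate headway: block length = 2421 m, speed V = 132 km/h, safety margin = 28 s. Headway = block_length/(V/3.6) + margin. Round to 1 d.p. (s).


V = 132 / 3.6 = 36.6667 m/s
Block traversal time = 2421 / 36.6667 = 66.0273 s
Headway = 66.0273 + 28
Headway = 94.0 s

94.0


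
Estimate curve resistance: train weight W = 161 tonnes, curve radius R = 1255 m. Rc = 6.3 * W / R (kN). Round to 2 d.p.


Rc = 6.3 * W / R
Rc = 6.3 * 161 / 1255
Rc = 1014.3 / 1255
Rc = 0.81 kN

0.81


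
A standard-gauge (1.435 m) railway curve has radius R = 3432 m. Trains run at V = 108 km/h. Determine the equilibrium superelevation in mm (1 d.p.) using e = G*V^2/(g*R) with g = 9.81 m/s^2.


Convert speed: V = 108 / 3.6 = 30.0 m/s
Apply formula: e = 1.435 * 30.0^2 / (9.81 * 3432)
e = 1.435 * 900.0 / 33667.92
e = 0.03836 m = 38.4 mm

38.4


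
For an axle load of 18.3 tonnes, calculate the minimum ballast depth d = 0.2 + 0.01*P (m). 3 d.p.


d = 0.2 + 0.01 * 18.3
d = 0.2 + 0.183
d = 0.383 m

0.383


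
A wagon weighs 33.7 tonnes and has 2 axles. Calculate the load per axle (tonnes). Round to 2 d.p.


Load per axle = total weight / number of axles
Load = 33.7 / 2
Load = 16.85 tonnes

16.85


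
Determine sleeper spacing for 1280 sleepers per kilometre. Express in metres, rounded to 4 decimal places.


Spacing = 1000 m / number of sleepers
Spacing = 1000 / 1280
Spacing = 0.7813 m

0.7813


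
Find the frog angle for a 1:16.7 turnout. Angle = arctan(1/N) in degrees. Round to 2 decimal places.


1/N = 1/16.7 = 0.05988
angle = arctan(0.05988) = 0.059809 rad
angle = 0.059809 * 180/pi = 3.43 degrees

3.43


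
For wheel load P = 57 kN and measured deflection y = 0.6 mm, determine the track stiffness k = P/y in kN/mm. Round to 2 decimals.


Track stiffness k = P / y
k = 57 / 0.6
k = 95.00 kN/mm

95.00


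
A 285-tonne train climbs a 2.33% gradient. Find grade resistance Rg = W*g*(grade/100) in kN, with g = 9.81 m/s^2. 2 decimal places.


Rg = W * 9.81 * grade / 100
Rg = 285 * 9.81 * 2.33 / 100
Rg = 2795.85 * 0.0233
Rg = 65.14 kN

65.14


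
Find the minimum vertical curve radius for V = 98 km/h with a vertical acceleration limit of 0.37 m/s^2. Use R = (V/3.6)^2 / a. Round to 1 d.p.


Convert speed: V = 98 / 3.6 = 27.2222 m/s
V^2 = 741.0494 m^2/s^2
R_v = 741.0494 / 0.37
R_v = 2002.8 m

2002.8


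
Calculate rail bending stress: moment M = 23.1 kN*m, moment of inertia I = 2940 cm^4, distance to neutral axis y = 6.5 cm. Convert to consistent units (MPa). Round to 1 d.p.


Convert units:
M = 23.1 kN*m = 23100000 N*mm
y = 6.5 cm = 65 mm
I = 2940 cm^4 = 29400000 mm^4
sigma = 23100000 * 65 / 29400000
sigma = 51.1 MPa

51.1


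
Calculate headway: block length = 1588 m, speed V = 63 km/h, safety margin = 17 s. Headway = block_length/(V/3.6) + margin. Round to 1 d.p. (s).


V = 63 / 3.6 = 17.5 m/s
Block traversal time = 1588 / 17.5 = 90.7429 s
Headway = 90.7429 + 17
Headway = 107.7 s

107.7


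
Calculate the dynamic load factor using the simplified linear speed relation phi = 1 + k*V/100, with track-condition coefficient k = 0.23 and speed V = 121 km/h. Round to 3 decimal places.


phi = 1 + k * V / 100
phi = 1 + 0.23 * 121 / 100
phi = 1 + 0.2783
phi = 1.278

1.278


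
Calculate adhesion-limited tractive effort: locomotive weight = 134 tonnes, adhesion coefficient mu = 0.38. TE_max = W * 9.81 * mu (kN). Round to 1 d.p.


TE_max = W * g * mu
TE_max = 134 * 9.81 * 0.38
TE_max = 1314.54 * 0.38
TE_max = 499.5 kN

499.5


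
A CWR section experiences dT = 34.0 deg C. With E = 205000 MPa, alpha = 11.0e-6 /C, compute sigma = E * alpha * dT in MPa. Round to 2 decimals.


sigma = E * alpha * dT
sigma = 205000 * 11.0e-6 * 34.0
sigma = 2.255 * 34.0
sigma = 76.67 MPa

76.67


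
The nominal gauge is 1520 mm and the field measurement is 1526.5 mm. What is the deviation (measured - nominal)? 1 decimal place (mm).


Deviation = measured - nominal
Deviation = 1526.5 - 1520
Deviation = 6.5 mm

6.5


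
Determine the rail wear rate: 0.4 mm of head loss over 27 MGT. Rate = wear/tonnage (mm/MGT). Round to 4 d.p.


Wear rate = total wear / cumulative tonnage
Rate = 0.4 / 27
Rate = 0.0148 mm/MGT

0.0148


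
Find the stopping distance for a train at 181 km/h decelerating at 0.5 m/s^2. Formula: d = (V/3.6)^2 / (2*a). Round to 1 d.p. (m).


Convert speed: V = 181 / 3.6 = 50.2778 m/s
V^2 = 2527.8549
d = 2527.8549 / (2 * 0.5)
d = 2527.8549 / 1.0
d = 2527.9 m

2527.9


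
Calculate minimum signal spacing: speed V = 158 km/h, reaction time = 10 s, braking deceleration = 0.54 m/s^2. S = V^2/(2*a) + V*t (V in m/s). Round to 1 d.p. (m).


V = 158 / 3.6 = 43.8889 m/s
Braking distance = 43.8889^2 / (2*0.54) = 1783.5505 m
Sighting distance = 43.8889 * 10 = 438.8889 m
S = 1783.5505 + 438.8889 = 2222.4 m

2222.4


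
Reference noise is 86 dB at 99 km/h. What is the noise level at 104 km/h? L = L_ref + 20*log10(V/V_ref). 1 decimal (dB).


V/V_ref = 104 / 99 = 1.050505
log10(1.050505) = 0.021398
20 * 0.021398 = 0.428
L = 86 + 0.428 = 86.4 dB

86.4


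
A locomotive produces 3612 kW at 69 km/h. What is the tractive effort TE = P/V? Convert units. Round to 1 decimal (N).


Convert: P = 3612 kW = 3612000 W
V = 69 / 3.6 = 19.1667 m/s
TE = 3612000 / 19.1667
TE = 188452.2 N

188452.2


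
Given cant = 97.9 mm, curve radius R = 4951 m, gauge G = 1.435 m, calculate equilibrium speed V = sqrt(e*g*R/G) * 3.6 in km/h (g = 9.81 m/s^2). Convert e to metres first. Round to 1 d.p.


Convert cant: e = 97.9 mm = 0.0979 m
V_ms = sqrt(0.0979 * 9.81 * 4951 / 1.435)
V_ms = sqrt(3313.543867) = 57.5634 m/s
V = 57.5634 * 3.6 = 207.2 km/h

207.2


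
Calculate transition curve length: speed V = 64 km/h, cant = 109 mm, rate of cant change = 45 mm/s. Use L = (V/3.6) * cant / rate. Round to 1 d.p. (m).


Convert speed: V = 64 / 3.6 = 17.7778 m/s
L = 17.7778 * 109 / 45
L = 1937.7778 / 45
L = 43.1 m

43.1


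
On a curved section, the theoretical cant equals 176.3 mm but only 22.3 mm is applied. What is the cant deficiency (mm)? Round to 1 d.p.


Cant deficiency = equilibrium cant - actual cant
CD = 176.3 - 22.3
CD = 154.0 mm

154.0


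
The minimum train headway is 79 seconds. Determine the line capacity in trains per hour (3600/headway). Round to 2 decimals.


Capacity = 3600 / headway
Capacity = 3600 / 79
Capacity = 45.57 trains/hour

45.57


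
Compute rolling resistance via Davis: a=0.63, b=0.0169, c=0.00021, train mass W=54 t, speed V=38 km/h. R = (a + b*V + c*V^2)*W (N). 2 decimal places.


b*V = 0.0169 * 38 = 0.6422
c*V^2 = 0.00021 * 1444 = 0.30324
R_per_t = 0.63 + 0.6422 + 0.30324 = 1.57544 N/t
R_total = 1.57544 * 54 = 85.07 N

85.07


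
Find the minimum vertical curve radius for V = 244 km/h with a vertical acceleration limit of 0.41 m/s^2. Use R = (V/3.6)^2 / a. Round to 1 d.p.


Convert speed: V = 244 / 3.6 = 67.7778 m/s
V^2 = 4593.8272 m^2/s^2
R_v = 4593.8272 / 0.41
R_v = 11204.5 m

11204.5


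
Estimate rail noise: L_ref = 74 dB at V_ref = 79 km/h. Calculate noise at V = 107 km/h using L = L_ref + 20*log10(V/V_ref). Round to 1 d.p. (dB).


V/V_ref = 107 / 79 = 1.35443
log10(1.35443) = 0.131757
20 * 0.131757 = 2.6351
L = 74 + 2.6351 = 76.6 dB

76.6


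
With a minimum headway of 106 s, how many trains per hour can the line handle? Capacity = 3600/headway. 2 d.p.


Capacity = 3600 / headway
Capacity = 3600 / 106
Capacity = 33.96 trains/hour

33.96


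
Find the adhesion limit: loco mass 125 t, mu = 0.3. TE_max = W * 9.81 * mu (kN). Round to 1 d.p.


TE_max = W * g * mu
TE_max = 125 * 9.81 * 0.3
TE_max = 1226.25 * 0.3
TE_max = 367.9 kN

367.9


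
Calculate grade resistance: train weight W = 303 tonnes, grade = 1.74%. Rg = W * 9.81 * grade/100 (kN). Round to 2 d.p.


Rg = W * 9.81 * grade / 100
Rg = 303 * 9.81 * 1.74 / 100
Rg = 2972.43 * 0.0174
Rg = 51.72 kN

51.72


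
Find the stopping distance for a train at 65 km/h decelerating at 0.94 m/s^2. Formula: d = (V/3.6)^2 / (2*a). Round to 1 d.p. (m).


Convert speed: V = 65 / 3.6 = 18.0556 m/s
V^2 = 326.0031
d = 326.0031 / (2 * 0.94)
d = 326.0031 / 1.88
d = 173.4 m

173.4


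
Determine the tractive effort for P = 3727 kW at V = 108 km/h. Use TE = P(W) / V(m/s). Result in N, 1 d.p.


Convert: P = 3727 kW = 3727000 W
V = 108 / 3.6 = 30.0 m/s
TE = 3727000 / 30.0
TE = 124233.3 N

124233.3


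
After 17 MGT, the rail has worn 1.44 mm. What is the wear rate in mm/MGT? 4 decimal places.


Wear rate = total wear / cumulative tonnage
Rate = 1.44 / 17
Rate = 0.0847 mm/MGT

0.0847


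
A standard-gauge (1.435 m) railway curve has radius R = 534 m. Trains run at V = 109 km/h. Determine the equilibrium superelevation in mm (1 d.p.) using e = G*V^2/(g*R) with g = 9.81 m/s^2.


Convert speed: V = 109 / 3.6 = 30.2778 m/s
Apply formula: e = 1.435 * 30.2778^2 / (9.81 * 534)
e = 1.435 * 916.7438 / 5238.54
e = 0.251125 m = 251.1 mm

251.1


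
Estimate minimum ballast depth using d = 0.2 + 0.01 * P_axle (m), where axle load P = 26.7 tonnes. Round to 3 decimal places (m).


d = 0.2 + 0.01 * 26.7
d = 0.2 + 0.267
d = 0.467 m

0.467


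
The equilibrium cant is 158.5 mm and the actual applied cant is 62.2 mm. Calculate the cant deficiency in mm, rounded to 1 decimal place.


Cant deficiency = equilibrium cant - actual cant
CD = 158.5 - 62.2
CD = 96.3 mm

96.3


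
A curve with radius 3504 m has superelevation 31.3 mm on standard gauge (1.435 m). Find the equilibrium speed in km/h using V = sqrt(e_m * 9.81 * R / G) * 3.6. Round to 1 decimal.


Convert cant: e = 31.3 mm = 0.0313 m
V_ms = sqrt(0.0313 * 9.81 * 3504 / 1.435)
V_ms = sqrt(749.765653) = 27.3818 m/s
V = 27.3818 * 3.6 = 98.6 km/h

98.6


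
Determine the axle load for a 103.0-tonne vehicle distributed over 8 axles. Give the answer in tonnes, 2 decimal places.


Load per axle = total weight / number of axles
Load = 103.0 / 8
Load = 12.88 tonnes

12.88


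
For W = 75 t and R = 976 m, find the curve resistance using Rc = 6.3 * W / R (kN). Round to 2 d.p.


Rc = 6.3 * W / R
Rc = 6.3 * 75 / 976
Rc = 472.5 / 976
Rc = 0.48 kN

0.48


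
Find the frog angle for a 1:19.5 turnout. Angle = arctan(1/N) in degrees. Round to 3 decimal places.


1/N = 1/19.5 = 0.051282
angle = arctan(0.051282) = 0.051237 rad
angle = 0.051237 * 180/pi = 2.936 degrees

2.936


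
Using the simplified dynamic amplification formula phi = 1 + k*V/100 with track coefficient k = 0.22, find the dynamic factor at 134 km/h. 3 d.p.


phi = 1 + k * V / 100
phi = 1 + 0.22 * 134 / 100
phi = 1 + 0.2948
phi = 1.295

1.295


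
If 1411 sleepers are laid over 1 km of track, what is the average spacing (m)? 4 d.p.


Spacing = 1000 m / number of sleepers
Spacing = 1000 / 1411
Spacing = 0.7087 m

0.7087


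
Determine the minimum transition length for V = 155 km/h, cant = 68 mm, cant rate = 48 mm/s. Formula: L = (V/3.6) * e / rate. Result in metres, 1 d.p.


Convert speed: V = 155 / 3.6 = 43.0556 m/s
L = 43.0556 * 68 / 48
L = 2927.7778 / 48
L = 61.0 m

61.0


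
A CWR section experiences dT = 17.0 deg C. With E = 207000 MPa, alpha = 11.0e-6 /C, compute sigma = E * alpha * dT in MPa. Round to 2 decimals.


sigma = E * alpha * dT
sigma = 207000 * 11.0e-6 * 17.0
sigma = 2.277 * 17.0
sigma = 38.71 MPa

38.71


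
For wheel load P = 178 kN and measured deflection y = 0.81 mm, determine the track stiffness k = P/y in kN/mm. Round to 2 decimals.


Track stiffness k = P / y
k = 178 / 0.81
k = 219.75 kN/mm

219.75


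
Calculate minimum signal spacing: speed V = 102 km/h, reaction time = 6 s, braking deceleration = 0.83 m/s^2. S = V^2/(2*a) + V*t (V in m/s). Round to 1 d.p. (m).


V = 102 / 3.6 = 28.3333 m/s
Braking distance = 28.3333^2 / (2*0.83) = 483.6011 m
Sighting distance = 28.3333 * 6 = 170.0 m
S = 483.6011 + 170.0 = 653.6 m

653.6


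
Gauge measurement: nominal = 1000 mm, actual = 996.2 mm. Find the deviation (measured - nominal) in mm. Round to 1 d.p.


Deviation = measured - nominal
Deviation = 996.2 - 1000
Deviation = -3.8 mm

-3.8


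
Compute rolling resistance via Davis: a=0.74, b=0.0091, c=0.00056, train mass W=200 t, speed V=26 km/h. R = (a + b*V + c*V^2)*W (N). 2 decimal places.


b*V = 0.0091 * 26 = 0.2366
c*V^2 = 0.00056 * 676 = 0.37856
R_per_t = 0.74 + 0.2366 + 0.37856 = 1.35516 N/t
R_total = 1.35516 * 200 = 271.03 N

271.03


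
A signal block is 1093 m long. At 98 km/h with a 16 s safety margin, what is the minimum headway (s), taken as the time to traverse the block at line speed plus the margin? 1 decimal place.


V = 98 / 3.6 = 27.2222 m/s
Block traversal time = 1093 / 27.2222 = 40.151 s
Headway = 40.151 + 16
Headway = 56.2 s

56.2


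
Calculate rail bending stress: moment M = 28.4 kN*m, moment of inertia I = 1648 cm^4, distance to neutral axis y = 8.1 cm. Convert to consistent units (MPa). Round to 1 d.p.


Convert units:
M = 28.4 kN*m = 28400000 N*mm
y = 8.1 cm = 81 mm
I = 1648 cm^4 = 16480000 mm^4
sigma = 28400000 * 81 / 16480000
sigma = 139.6 MPa

139.6


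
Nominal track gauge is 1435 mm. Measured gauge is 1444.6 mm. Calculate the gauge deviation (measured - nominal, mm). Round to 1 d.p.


Deviation = measured - nominal
Deviation = 1444.6 - 1435
Deviation = 9.6 mm

9.6


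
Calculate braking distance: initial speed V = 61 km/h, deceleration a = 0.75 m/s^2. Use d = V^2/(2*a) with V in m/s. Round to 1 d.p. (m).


Convert speed: V = 61 / 3.6 = 16.9444 m/s
V^2 = 287.1142
d = 287.1142 / (2 * 0.75)
d = 287.1142 / 1.5
d = 191.4 m

191.4


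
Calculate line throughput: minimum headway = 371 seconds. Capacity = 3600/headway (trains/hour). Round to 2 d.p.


Capacity = 3600 / headway
Capacity = 3600 / 371
Capacity = 9.70 trains/hour

9.70


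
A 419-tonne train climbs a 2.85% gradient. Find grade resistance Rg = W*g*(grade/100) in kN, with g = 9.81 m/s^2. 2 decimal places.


Rg = W * 9.81 * grade / 100
Rg = 419 * 9.81 * 2.85 / 100
Rg = 4110.39 * 0.0285
Rg = 117.15 kN

117.15


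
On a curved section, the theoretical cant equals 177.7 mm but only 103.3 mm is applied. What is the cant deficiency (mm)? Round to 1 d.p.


Cant deficiency = equilibrium cant - actual cant
CD = 177.7 - 103.3
CD = 74.4 mm

74.4


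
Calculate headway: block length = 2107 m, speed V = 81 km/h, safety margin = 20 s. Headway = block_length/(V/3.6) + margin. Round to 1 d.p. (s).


V = 81 / 3.6 = 22.5 m/s
Block traversal time = 2107 / 22.5 = 93.6444 s
Headway = 93.6444 + 20
Headway = 113.6 s

113.6


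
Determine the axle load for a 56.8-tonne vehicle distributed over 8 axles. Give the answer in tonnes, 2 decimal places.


Load per axle = total weight / number of axles
Load = 56.8 / 8
Load = 7.10 tonnes

7.10


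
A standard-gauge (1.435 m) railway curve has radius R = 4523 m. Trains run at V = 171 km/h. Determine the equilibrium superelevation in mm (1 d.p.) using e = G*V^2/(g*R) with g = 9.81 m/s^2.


Convert speed: V = 171 / 3.6 = 47.5 m/s
Apply formula: e = 1.435 * 47.5^2 / (9.81 * 4523)
e = 1.435 * 2256.25 / 44370.63
e = 0.07297 m = 73.0 mm

73.0


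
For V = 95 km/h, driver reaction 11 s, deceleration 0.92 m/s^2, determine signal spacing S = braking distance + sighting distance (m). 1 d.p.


V = 95 / 3.6 = 26.3889 m/s
Braking distance = 26.3889^2 / (2*0.92) = 378.4638 m
Sighting distance = 26.3889 * 11 = 290.2778 m
S = 378.4638 + 290.2778 = 668.7 m

668.7


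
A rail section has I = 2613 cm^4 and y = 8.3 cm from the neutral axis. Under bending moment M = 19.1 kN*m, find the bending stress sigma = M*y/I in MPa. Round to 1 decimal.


Convert units:
M = 19.1 kN*m = 19100000 N*mm
y = 8.3 cm = 83 mm
I = 2613 cm^4 = 26130000 mm^4
sigma = 19100000 * 83 / 26130000
sigma = 60.7 MPa

60.7


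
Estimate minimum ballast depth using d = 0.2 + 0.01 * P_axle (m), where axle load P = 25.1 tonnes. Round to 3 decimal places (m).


d = 0.2 + 0.01 * 25.1
d = 0.2 + 0.251
d = 0.451 m

0.451


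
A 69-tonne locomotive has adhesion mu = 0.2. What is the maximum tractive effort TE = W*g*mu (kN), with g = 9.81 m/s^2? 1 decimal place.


TE_max = W * g * mu
TE_max = 69 * 9.81 * 0.2
TE_max = 676.89 * 0.2
TE_max = 135.4 kN

135.4


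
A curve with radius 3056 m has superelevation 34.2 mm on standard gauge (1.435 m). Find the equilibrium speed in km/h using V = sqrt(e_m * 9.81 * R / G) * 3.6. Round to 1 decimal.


Convert cant: e = 34.2 mm = 0.0342 m
V_ms = sqrt(0.0342 * 9.81 * 3056 / 1.435)
V_ms = sqrt(714.49067) = 26.73 m/s
V = 26.73 * 3.6 = 96.2 km/h

96.2


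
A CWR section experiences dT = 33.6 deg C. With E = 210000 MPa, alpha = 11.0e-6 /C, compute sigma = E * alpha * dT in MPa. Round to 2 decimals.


sigma = E * alpha * dT
sigma = 210000 * 11.0e-6 * 33.6
sigma = 2.31 * 33.6
sigma = 77.62 MPa

77.62


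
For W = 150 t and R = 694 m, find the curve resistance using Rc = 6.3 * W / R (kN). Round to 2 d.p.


Rc = 6.3 * W / R
Rc = 6.3 * 150 / 694
Rc = 945.0 / 694
Rc = 1.36 kN

1.36


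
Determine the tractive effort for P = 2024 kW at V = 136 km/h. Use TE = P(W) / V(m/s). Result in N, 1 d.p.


Convert: P = 2024 kW = 2024000 W
V = 136 / 3.6 = 37.7778 m/s
TE = 2024000 / 37.7778
TE = 53576.5 N

53576.5


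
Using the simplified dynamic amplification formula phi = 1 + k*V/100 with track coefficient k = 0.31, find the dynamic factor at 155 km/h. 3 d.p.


phi = 1 + k * V / 100
phi = 1 + 0.31 * 155 / 100
phi = 1 + 0.4805
phi = 1.481

1.481


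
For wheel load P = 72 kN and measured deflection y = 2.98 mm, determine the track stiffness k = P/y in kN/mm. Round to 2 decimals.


Track stiffness k = P / y
k = 72 / 2.98
k = 24.16 kN/mm

24.16


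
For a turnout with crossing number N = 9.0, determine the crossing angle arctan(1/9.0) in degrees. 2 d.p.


1/N = 1/9.0 = 0.111111
angle = arctan(0.111111) = 0.110657 rad
angle = 0.110657 * 180/pi = 6.34 degrees

6.34
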